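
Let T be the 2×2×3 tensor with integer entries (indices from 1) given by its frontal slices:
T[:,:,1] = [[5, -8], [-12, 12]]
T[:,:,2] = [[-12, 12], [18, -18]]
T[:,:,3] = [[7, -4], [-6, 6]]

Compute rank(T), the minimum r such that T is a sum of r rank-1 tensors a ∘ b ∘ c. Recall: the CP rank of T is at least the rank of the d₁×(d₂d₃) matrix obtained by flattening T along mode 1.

Lower bound: the mode-3 unfolding of T (rows indexed by k, columns by (i,j) = (1,1), (1,2), (2,1), (2,2)) is [[5, -8, -12, 12], [-12, 12, 18, -18], [7, -4, -6, 6]].
There the 2×2 minor on rows k ∈ {1, 2}, columns (i,j) ∈ {(1,1), (1,2)} is det [[5, -8], [-12, 12]] = -36 ≠ 0, so this unfolding has rank ≥ 2; CP rank is at least every unfolding rank, so rank(T) ≥ 2. (This is only a lower bound: in general the CP rank may exceed every unfolding rank, so we still need to exhibit 2 rank-1 terms summing to T.)
Upper bound — finding two terms. Write S_k = T[:,:,k] for the frontal slices: S₁ = [[5, -8], [-12, 12]], S₂ = [[-12, 12], [18, -18]], S₃ = [[7, -4], [-6, 6]].
If T = a₁ ∘ b₁ ∘ c₁ + a₂ ∘ b₂ ∘ c₂ then each S_k = c₁[k]·a₁b₁ᵀ + c₂[k]·a₂b₂ᵀ. S₁ and S₂ are linearly independent, so a₁b₁ᵀ and a₂b₂ᵀ must span the same plane of matrices: they are the rank-1 matrices of the form x·S₁ + y·S₂.
det(x·S₁ + y·S₂) is −36·x² + 54·xy = (-18)·(2·x − 3·y)(x), vanishing at (x:y) = (3:2) and (0:1).
M₁ = 3·S₁ + 2·S₂ = [[-9, 0], [0, 0]] = (-9)·[1, 0][1, 0]ᵀ and M₂ = S₂ = [[-12, 12], [18, -18]] = (-6)·[2, -3][1, -1]ᵀ, so take a₁ = [1, 0], b₁ = [1, 0], a₂ = [2, -3], b₂ = [1, -1].
Each slice is an integer combination of E₁ = a₁b₁ᵀ and E₂ = a₂b₂ᵀ: S₁ = −3·E₁ + 4·E₂, S₂ = −6·E₂, S₃ = 3·E₁ + 2·E₂; reading off coefficients, c₁ = [-3, 0, 3] and c₂ = [4, -6, 2].
Hence T = [1, 0] ∘ [1, 0] ∘ [-3, 0, 3] + [2, -3] ∘ [1, -1] ∘ [4, -6, 2], so rank(T) ≤ 2.
These bounds meet, so rank(T) = 2.

2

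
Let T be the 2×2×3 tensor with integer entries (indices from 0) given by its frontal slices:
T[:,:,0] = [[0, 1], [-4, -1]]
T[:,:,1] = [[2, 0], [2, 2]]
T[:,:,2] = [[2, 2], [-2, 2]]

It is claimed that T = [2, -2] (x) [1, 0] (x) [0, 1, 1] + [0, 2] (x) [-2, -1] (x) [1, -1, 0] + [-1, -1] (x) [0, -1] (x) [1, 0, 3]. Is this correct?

No

Reconstruct entry (0,1,2) from the claimed factors: Σₗ aₗ[0]bₗ[1]cₗ[2] = (2)·(0)·(1) + (0)·(-1)·(0) + (-1)·(-1)·(3) = 3, but T[0,1,2] = 2. The claim is false.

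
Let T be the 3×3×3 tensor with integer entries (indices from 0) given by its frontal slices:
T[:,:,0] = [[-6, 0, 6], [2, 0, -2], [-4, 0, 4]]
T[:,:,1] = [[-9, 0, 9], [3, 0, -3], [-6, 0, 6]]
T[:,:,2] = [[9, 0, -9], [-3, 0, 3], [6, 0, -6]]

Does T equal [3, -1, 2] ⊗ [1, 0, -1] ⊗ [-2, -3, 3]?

Reconstruct entrywise from the claimed factors. For example, T[1,2,1] = -3 and Σₗ aₗ[1]bₗ[2]cₗ[1] = (-1)·(-1)·(-3) = -3; checking all 27 entries, every one matches. The claim holds.

Yes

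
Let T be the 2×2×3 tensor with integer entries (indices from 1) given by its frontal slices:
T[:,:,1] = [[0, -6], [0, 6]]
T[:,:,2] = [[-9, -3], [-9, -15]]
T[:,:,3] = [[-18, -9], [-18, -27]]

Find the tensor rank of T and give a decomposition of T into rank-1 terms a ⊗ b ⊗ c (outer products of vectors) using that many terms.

rank(T) = 2

Lower bound: in the mode-2 unfolding of T (rows indexed by j, columns by (i,k)) the 2×2 minor on rows j ∈ {1, 2}, columns (i,k) ∈ {(1,1), (1,2)} is det [[0, -9], [-6, -3]] = -54 ≠ 0, so that unfolding has rank ≥ 2 and hence rank(T) ≥ 2 (CP rank is at least every unfolding rank, though it can be larger).
Upper bound: with S_k = T[:,:,k], the two rank-1 terms a₁b₁ᵀ, a₂b₂ᵀ are the rank-1 members of the pencil x·S₁ + y·S₂.
det(x·S₁ + y·S₂) is −108·xy + 108·y² = (-108)·(x − y)(y), vanishing at (x:y) = (1:1) and (1:0).
M₁ = S₁ + S₂ = [[-9, -9], [-9, -9]] = (-9)·(1, 1)(1, 1)ᵀ and M₂ = S₁ = [[0, -6], [0, 6]] = (-6)·(1, -1)(0, 1)ᵀ, so take a₁ = (1, 1), b₁ = (1, 1), a₂ = (1, -1), b₂ = (0, 1).
Each slice is an integer combination of E₁ = a₁b₁ᵀ and E₂ = a₂b₂ᵀ: S₁ = −6·E₂, S₂ = −9·E₁ + 6·E₂, S₃ = −18·E₁ + 9·E₂; reading off coefficients, c₁ = (0, -9, -18) and c₂ = (-6, 6, 9).
Hence T = (1, 1) ⊗ (1, 1) ⊗ (0, -9, -18) + (1, -1) ⊗ (0, 1) ⊗ (-6, 6, 9), so rank(T) ≤ 2.
These bounds meet, so rank(T) = 2.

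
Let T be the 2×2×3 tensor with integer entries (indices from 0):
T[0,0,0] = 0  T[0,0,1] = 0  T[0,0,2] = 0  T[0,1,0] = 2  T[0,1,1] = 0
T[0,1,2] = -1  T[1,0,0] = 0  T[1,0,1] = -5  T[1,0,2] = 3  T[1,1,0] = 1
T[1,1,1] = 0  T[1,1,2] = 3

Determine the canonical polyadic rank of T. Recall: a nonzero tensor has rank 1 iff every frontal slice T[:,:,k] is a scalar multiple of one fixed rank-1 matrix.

3

Lower bound: the mode-3 unfolding of T (rows indexed by k, columns by (i,j) = (0,0), (0,1), (1,0), (1,1)) is [[0, 2, 0, 1], [0, 0, -5, 0], [0, -1, 3, 3]].
There the 3×3 minor on rows k ∈ {0, 1, 2}, columns (i,j) ∈ {(0,1), (1,0), (1,1)} is det [[2, 0, 1], [0, -5, 0], [-1, 3, 3]] = -35 ≠ 0, so this unfolding has rank ≥ 3; CP rank is at least every unfolding rank, so rank(T) ≥ 3. (Flattening ranks never certify an upper bound on CP rank; for that we must actually write T with 3 rank-1 terms.)
Upper bound: T is a sum of 3 rank-1 terms, T = (0, 1) ⊗ (1, 2) ⊗ (2, -1, 1) + (0, 1) ⊗ (2, -1) ⊗ (-1, -2, 1) + (1, -2) ⊗ (0, 1) ⊗ (2, 0, -1) (one valid choice — decompositions are not unique — normalised so each a, b is primitive with positive first nonzero entry; check it by expanding all entries), so rank(T) ≤ 3.
These bounds meet, so rank(T) = 3.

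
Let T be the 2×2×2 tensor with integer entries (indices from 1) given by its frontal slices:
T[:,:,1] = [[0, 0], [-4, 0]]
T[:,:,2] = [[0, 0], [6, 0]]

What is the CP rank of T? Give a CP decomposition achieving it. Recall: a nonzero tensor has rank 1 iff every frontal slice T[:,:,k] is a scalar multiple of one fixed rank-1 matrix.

Lower bound: T ≠ 0 (e.g. T[2,1,1] = -4), so rank(T) ≥ 1.
Upper bound: if T = a ⊗ b ⊗ c then every fibre of T is a multiple of the corresponding factor, so read the factors off the fibres through the nonzero entry T[2,1,1] = -4.
The mode-1 fibre T[:,1,1] = [0, -4] gives a = [0, 1] (primitive direction); the mode-2 fibre T[2,:,1] = [-4, 0] gives b = [1, 0]; then c[k] = T[2,1,k] / (a[2]·b[1]) = [-4, 6] / 1 = [-4, 6].
Expanding [0, 1] ⊗ [1, 0] ⊗ [-4, 6] reproduces all 8 entries of T, so T = [0, 1] ⊗ [1, 0] ⊗ [-4, 6] and rank(T) ≤ 1.
These bounds meet, so rank(T) = 1.
Check entry T[1,1,1] = 0: (0)·(1)·(-4) = 0.

rank(T) = 1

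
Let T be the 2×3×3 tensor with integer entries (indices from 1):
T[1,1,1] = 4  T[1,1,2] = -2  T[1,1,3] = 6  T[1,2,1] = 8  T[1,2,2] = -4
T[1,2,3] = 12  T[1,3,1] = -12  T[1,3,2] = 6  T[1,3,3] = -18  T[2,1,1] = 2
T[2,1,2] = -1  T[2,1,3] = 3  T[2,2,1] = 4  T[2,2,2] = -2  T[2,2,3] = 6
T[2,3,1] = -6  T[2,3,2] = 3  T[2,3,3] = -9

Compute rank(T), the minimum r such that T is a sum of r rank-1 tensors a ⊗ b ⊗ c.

Lower bound: T ≠ 0 (e.g. T[1,1,1] = 4), so rank(T) ≥ 1.
Upper bound: if T = a ⊗ b ⊗ c then every fibre of T is a multiple of the corresponding factor, so read the factors off the fibres through the nonzero entry T[1,1,1] = 4.
The mode-1 fibre T[:,1,1] = [4, 2] gives a = (2, 1) (primitive direction); the mode-2 fibre T[1,:,1] = [4, 8, -12] gives b = (1, 2, -3); then c[k] = T[1,1,k] / (a[1]·b[1]) = [4, -2, 6] / 2 = (2, -1, 3).
Expanding (2, 1) ⊗ (1, 2, -3) ⊗ (2, -1, 3) reproduces all 18 entries of T, so T = (2, 1) ⊗ (1, 2, -3) ⊗ (2, -1, 3) and rank(T) ≤ 1.
These bounds meet, so rank(T) = 1.
Check entry T[1,1,2] = -2: (2)·(1)·(-1) = -2.

1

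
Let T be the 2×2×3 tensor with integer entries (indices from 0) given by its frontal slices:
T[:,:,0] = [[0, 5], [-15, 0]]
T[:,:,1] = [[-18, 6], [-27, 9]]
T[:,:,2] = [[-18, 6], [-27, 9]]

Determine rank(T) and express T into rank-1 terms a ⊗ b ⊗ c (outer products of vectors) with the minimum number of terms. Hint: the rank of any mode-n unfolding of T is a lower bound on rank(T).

rank(T) = 2

Lower bound: in the mode-3 unfolding of T (rows indexed by k, columns by (i,j)) the 2×2 minor on rows k ∈ {0, 1}, columns (i,j) ∈ {(0,0), (0,1)} is det [[0, 5], [-18, 6]] = 90 ≠ 0, so that unfolding has rank ≥ 2 and hence rank(T) ≥ 2 (CP rank is at least every unfolding rank, though it can be larger).
Upper bound: with S_k = T[:,:,k], the two rank-1 terms a₁b₁ᵀ, a₂b₂ᵀ are the rank-1 members of the pencil x·S₀ + y·S₁.
det(x·S₀ + y·S₁) is 75·x² + 225·xy = 75·(x + 3·y)(x), vanishing at (x:y) = (3:-1) and (0:1).
M₁ = 3·S₀ − S₁ = [[18, 9], [-18, -9]] = 9·[1, -1][2, 1]ᵀ and M₂ = S₁ = [[-18, 6], [-27, 9]] = (-3)·[2, 3][3, -1]ᵀ, so take a₁ = [1, -1], b₁ = [2, 1], a₂ = [2, 3], b₂ = [3, -1].
Each slice is an integer combination of E₁ = a₁b₁ᵀ and E₂ = a₂b₂ᵀ: S₀ = 3·E₁ − E₂, S₁ = −3·E₂, S₂ = −3·E₂; reading off coefficients, c₁ = [3, 0, 0] and c₂ = [-1, -3, -3].
Hence T = [1, -1] ⊗ [2, 1] ⊗ [3, 0, 0] + [2, 3] ⊗ [3, -1] ⊗ [-1, -3, -3], so rank(T) ≤ 2.
These bounds meet, so rank(T) = 2.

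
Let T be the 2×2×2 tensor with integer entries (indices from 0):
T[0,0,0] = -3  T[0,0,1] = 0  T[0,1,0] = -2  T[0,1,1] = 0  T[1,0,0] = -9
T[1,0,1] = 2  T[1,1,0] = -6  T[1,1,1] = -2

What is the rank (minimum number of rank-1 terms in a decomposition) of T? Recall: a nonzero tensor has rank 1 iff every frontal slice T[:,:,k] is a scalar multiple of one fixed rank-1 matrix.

2

Lower bound: the mode-2 unfolding of T (rows indexed by j, columns by (i,k) = (0,0), (0,1), (1,0), (1,1)) is [[-3, 0, -9, 2], [-2, 0, -6, -2]].
There the 2×2 minor on rows j ∈ {0, 1}, columns (i,k) ∈ {(0,0), (1,1)} is det [[-3, 2], [-2, -2]] = 10 ≠ 0, so this unfolding has rank ≥ 2; CP rank is at least every unfolding rank, so rank(T) ≥ 2. (This is only a lower bound: in general the CP rank may exceed every unfolding rank, so we still need to exhibit 2 rank-1 terms summing to T.)
Upper bound — finding two terms. Write S_k = T[:,:,k] for the frontal slices: S₀ = [[-3, -2], [-9, -6]], S₁ = [[0, 0], [2, -2]].
If T = a₁ ⊗ b₁ ⊗ c₁ + a₂ ⊗ b₂ ⊗ c₂ then each S_k = c₁[k]·a₁b₁ᵀ + c₂[k]·a₂b₂ᵀ. S₀ and S₁ are linearly independent, so a₁b₁ᵀ and a₂b₂ᵀ must span the same plane of matrices: they are the rank-1 matrices of the form x·S₀ + y·S₁.
det(x·S₀ + y·S₁) is 10·xy = 10·(y)(x), vanishing at (x:y) = (1:0) and (0:1).
M₁ = S₀ = [[-3, -2], [-9, -6]] = −[1, 3][3, 2]ᵀ and M₂ = S₁ = [[0, 0], [2, -2]] = 2·[0, 1][1, -1]ᵀ, so take a₁ = [1, 3], b₁ = [3, 2], a₂ = [0, 1], b₂ = [1, -1].
Each slice is an integer combination of E₁ = a₁b₁ᵀ and E₂ = a₂b₂ᵀ: S₀ = −E₁, S₁ = 2·E₂; reading off coefficients, c₁ = [-1, 0] and c₂ = [0, 2].
Hence T = [1, 3] ⊗ [3, 2] ⊗ [-1, 0] + [0, 1] ⊗ [1, -1] ⊗ [0, 2], so rank(T) ≤ 2.
These bounds meet, so rank(T) = 2.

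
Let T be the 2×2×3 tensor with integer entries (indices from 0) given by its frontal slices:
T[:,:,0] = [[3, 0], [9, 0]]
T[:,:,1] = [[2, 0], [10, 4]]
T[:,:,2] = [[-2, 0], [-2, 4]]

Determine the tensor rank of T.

2

Lower bound: in the mode-3 unfolding of T (rows indexed by k, columns by (i,j)) the 2×2 minor on rows k ∈ {0, 1}, columns (i,j) ∈ {(0,0), (1,0)} is det [[3, 9], [2, 10]] = 12 ≠ 0, so that unfolding has rank ≥ 2 and hence rank(T) ≥ 2 (CP rank is at least every unfolding rank, though it can be larger).
Upper bound: with S_k = T[:,:,k], the two rank-1 terms a₁b₁ᵀ, a₂b₂ᵀ are the rank-1 members of the pencil x·S₀ + y·S₁.
det(x·S₀ + y·S₁) is 12·xy + 8·y² = 4·(3·x + 2·y)(y), vanishing at (x:y) = (2:-3) and (1:0).
M₁ = 2·S₀ − 3·S₁ = [[0, 0], [-12, -12]] = (-12)·[0, 1][1, 1]ᵀ and M₂ = S₀ = [[3, 0], [9, 0]] = 3·[1, 3][1, 0]ᵀ, so take a₁ = [0, 1], b₁ = [1, 1], a₂ = [1, 3], b₂ = [1, 0].
Each slice is an integer combination of E₁ = a₁b₁ᵀ and E₂ = a₂b₂ᵀ: S₀ = 3·E₂, S₁ = 4·E₁ + 2·E₂, S₂ = 4·E₁ − 2·E₂; reading off coefficients, c₁ = [0, 4, 4] and c₂ = [3, 2, -2].
Hence T = [0, 1] (x) [1, 1] (x) [0, 4, 4] + [1, 3] (x) [1, 0] (x) [3, 2, -2], so rank(T) ≤ 2.
These bounds meet, so rank(T) = 2.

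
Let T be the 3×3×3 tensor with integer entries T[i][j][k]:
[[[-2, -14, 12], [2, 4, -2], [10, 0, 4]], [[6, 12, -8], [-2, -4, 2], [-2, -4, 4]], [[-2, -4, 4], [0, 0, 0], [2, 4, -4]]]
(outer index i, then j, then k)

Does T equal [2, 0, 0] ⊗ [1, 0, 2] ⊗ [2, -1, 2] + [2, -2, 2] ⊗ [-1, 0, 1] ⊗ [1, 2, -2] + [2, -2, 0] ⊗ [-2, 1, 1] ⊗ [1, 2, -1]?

No

Reconstruct entry (0,2,0) from the claimed factors: Σₗ aₗ[0]bₗ[2]cₗ[0] = (2)·(2)·(2) + (2)·(1)·(1) + (2)·(1)·(1) = 12, but T[0,2,0] = 10. The claim is false.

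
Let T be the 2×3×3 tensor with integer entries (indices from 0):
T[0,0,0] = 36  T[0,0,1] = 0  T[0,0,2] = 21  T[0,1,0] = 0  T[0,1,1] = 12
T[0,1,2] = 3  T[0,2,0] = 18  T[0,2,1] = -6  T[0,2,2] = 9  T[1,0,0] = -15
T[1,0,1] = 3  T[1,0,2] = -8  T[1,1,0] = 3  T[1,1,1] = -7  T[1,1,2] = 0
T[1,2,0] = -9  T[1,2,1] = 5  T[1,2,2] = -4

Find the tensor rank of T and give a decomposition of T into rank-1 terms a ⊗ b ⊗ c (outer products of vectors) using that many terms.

Lower bound: the mode-2 unfolding of T (rows indexed by j, columns by (i,k) = (0,0), (0,1), (0,2), (1,0), (1,1), (1,2)) is [[36, 0, 21, -15, 3, -8], [0, 12, 3, 3, -7, 0], [18, -6, 9, -9, 5, -4]].
There the 2×2 minor on rows j ∈ {0, 1}, columns (i,k) ∈ {(0,0), (0,1)} is det [[36, 0], [0, 12]] = 432 ≠ 0, so this unfolding has rank ≥ 2; CP rank is at least every unfolding rank, so rank(T) ≥ 2. (This is only a lower bound: in general the CP rank may exceed every unfolding rank, so we still need to exhibit 2 rank-1 terms summing to T.)
Upper bound — finding two terms. Write S_k = T[:,:,k] for the frontal slices: S₀ = [[36, 0, 18], [-15, 3, -9]], S₁ = [[0, 12, -6], [3, -7, 5]], S₂ = [[21, 3, 9], [-8, 0, -4]].
If T = a₁ ⊗ b₁ ⊗ c₁ + a₂ ⊗ b₂ ⊗ c₂ then each S_k = c₁[k]·a₁b₁ᵀ + c₂[k]·a₂b₂ᵀ. S₀ and S₁ are linearly independent, so a₁b₁ᵀ and a₂b₂ᵀ must span the same plane of matrices: they are the rank-1 matrices of the form x·S₀ + y·S₁.
The 2×2 minor of x·S₀ + y·S₁ on rows {0,1}, columns {0,1} is 108·x² − 72·xy − 36·y² = 36·(x − y)(3·x + y), vanishing at (x:y) = (1:1) and (1:-3).
M₁ = S₀ + S₁ = [[36, 12, 12], [-12, -4, -4]] = 4·[3, -1][3, 1, 1]ᵀ and M₂ = S₀ − 3·S₁ = [[36, -36, 36], [-24, 24, -24]] = 12·[3, -2][1, -1, 1]ᵀ, so take a₁ = [3, -1], b₁ = [3, 1, 1], a₂ = [3, -2], b₂ = [1, -1, 1].
Each slice is an integer combination of E₁ = a₁b₁ᵀ and E₂ = a₂b₂ᵀ: S₀ = 3·E₁ + 3·E₂, S₁ = E₁ − 3·E₂, S₂ = 2·E₁ + E₂; reading off coefficients, c₁ = [3, 1, 2] and c₂ = [3, -3, 1].
Hence T = [3, -1] ⊗ [3, 1, 1] ⊗ [3, 1, 2] + [3, -2] ⊗ [1, -1, 1] ⊗ [3, -3, 1], so rank(T) ≤ 2.
These bounds meet, so rank(T) = 2.

rank(T) = 2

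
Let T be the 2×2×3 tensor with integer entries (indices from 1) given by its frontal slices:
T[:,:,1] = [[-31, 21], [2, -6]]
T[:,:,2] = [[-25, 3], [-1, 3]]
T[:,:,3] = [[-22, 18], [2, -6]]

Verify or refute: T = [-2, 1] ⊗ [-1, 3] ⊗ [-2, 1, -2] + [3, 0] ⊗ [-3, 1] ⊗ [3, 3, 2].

Reconstruct entrywise from the claimed factors. For example, T[2,1,2] = -1 and Σₗ aₗ[2]bₗ[1]cₗ[2] = (1)·(-1)·(1) + (0)·(-3)·(3) = -1; checking all 12 entries, every one matches. The claim holds.

Yes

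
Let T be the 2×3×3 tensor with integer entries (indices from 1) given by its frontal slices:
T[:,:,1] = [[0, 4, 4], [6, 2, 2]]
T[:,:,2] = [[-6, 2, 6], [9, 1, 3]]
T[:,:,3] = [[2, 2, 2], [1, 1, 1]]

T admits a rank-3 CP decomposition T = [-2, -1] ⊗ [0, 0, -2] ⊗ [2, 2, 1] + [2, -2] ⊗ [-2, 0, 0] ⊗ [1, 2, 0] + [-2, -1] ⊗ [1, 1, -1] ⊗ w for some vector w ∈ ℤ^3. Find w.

Subtract the known terms from T to get the rank-1 residual R = [-2, -1] ⊗ [1, 1, -1] ⊗ w, so R[i,j,k] = a[i]·b[j]·w[k]. Pick indices with nonzero a[1]·b[1] = (-2)·(1) = -2. Only the fibre through (1,1,·) is needed: R[1,1,:] = T[1,1,:] − Σₗ aₗ[1]bₗ[1]cₗ = [0, -6, 2] − (-2)·(0)·[2, 2, 1] − (2)·(-2)·[1, 2, 0] = [4, 2, 2]. Then w[k] = R[1,1,k] / -2 for each k, giving w = [4, 2, 2] / -2 = [-2, -1, -1].

w = [-2, -1, -1]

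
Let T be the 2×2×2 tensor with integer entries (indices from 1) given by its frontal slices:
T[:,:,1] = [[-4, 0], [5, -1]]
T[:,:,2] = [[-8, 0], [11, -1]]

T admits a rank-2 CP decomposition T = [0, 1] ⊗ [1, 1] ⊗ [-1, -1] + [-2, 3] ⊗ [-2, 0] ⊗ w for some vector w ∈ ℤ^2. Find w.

w = [-1, -2]

Subtract the known terms from T to get the rank-1 residual R = [-2, 3] ⊗ [-2, 0] ⊗ w, so R[i,j,k] = a[i]·b[j]·w[k]. Pick indices with nonzero a[1]·b[1] = (-2)·(-2) = 4. Only the fibre through (1,1,·) is needed: R[1,1,:] = T[1,1,:] − Σₗ aₗ[1]bₗ[1]cₗ = [-4, -8] − (0)·(1)·[-1, -1] = [-4, -8]. Then w[k] = R[1,1,k] / 4 for each k, giving w = [-4, -8] / 4 = [-1, -2].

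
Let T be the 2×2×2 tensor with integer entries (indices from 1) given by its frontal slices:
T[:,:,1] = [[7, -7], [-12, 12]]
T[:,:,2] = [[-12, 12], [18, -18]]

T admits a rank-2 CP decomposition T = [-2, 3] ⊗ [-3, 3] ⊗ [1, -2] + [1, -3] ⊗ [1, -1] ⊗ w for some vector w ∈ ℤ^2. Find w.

w = [1, 0]

Subtract the known terms from T to get the rank-1 residual R = [1, -3] ⊗ [1, -1] ⊗ w, so R[i,j,k] = a[i]·b[j]·w[k]. Pick indices with nonzero a[1]·b[1] = (1)·(1) = 1. Only the fibre through (1,1,·) is needed: R[1,1,:] = T[1,1,:] − Σₗ aₗ[1]bₗ[1]cₗ = [7, -12] − (-2)·(-3)·[1, -2] = [1, 0]. Then w[k] = R[1,1,k] / 1 for each k, giving w = [1, 0] / 1 = [1, 0].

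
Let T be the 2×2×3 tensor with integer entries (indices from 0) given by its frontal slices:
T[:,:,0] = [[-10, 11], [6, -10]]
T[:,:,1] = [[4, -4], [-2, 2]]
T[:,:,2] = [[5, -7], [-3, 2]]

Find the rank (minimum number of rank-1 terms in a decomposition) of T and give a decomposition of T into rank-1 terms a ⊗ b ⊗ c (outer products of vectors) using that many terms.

rank(T) = 3

Lower bound: the mode-3 unfolding of T (rows indexed by k, columns by (i,j) = (0,0), (0,1), (1,0), (1,1)) is [[-10, 11, 6, -10], [4, -4, -2, 2], [5, -7, -3, 2]].
There the 3×3 minor on rows k ∈ {0, 1, 2}, columns (i,j) ∈ {(0,0), (0,1), (1,0)} is det [[-10, 11, 6], [4, -4, -2], [5, -7, -3]] = -6 ≠ 0, so this unfolding has rank ≥ 3; CP rank is at least every unfolding rank, so rank(T) ≥ 3. (Unfolding ranks only ever bound the CP rank from below — rank(T) can be strictly larger than all of them — so the matching upper bound has to come from an explicit 3-term decomposition.)
Upper bound: T is a sum of 3 rank-1 terms, T = [1, -1] ⊗ [1, -2] ⊗ [-2, 0, 1] + [1, 2] ⊗ [0, 1] ⊗ [-1, 0, -1] + [2, -1] ⊗ [1, -1] ⊗ [-4, 2, 2] (one valid choice — decompositions are not unique — normalised so each a, b is primitive with positive first nonzero entry; check it by expanding all entries), so rank(T) ≤ 3.
These bounds meet, so rank(T) = 3.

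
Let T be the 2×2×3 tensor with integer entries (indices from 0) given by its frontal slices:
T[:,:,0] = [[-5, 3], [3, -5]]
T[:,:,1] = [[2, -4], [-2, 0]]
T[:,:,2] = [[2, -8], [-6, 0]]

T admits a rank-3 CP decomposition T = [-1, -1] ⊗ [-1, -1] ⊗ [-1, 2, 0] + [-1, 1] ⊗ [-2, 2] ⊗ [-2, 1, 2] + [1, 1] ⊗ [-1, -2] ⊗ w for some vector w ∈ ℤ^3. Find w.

Subtract the known terms from T to get the rank-1 residual R = [1, 1] ⊗ [-1, -2] ⊗ w, so R[i,j,k] = a[i]·b[j]·w[k]. Pick indices with nonzero a[0]·b[0] = (1)·(-1) = -1. Only the fibre through (0,0,·) is needed: R[0,0,:] = T[0,0,:] − Σₗ aₗ[0]bₗ[0]cₗ = [-5, 2, 2] − (-1)·(-1)·[-1, 2, 0] − (-1)·(-2)·[-2, 1, 2] = [0, -2, -2]. Then w[k] = R[0,0,k] / -1 for each k, giving w = [0, -2, -2] / -1 = [0, 2, 2].

w = [0, 2, 2]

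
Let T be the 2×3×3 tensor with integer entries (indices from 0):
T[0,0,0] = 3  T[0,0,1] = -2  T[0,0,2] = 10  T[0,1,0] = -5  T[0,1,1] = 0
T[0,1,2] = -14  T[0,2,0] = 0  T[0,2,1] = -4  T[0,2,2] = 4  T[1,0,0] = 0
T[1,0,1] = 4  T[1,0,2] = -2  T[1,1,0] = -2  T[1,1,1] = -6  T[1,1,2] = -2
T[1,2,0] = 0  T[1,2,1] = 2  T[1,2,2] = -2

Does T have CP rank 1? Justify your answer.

The mode-2 unfolding of T (rows indexed by j, columns by (i,k) = (0,0), (0,1), (0,2), (1,0), (1,1), (1,2)) is [[3, -2, 10, 0, 4, -2], [-5, 0, -14, -2, -6, -2], [0, -4, 4, 0, 2, -2]].
There the 3×3 minor on rows j ∈ {0, 1, 2}, columns (i,k) ∈ {(0,0), (0,1), (0,2)} is det [[3, -2, 10], [-5, 0, -14], [0, -4, 4]] = -8 ≠ 0, so this unfolding has rank ≥ 3; CP rank is at least every unfolding rank, so rank(T) ≥ 3.
In particular rank(T) ≥ 3 > 1, so T is not rank-1.

No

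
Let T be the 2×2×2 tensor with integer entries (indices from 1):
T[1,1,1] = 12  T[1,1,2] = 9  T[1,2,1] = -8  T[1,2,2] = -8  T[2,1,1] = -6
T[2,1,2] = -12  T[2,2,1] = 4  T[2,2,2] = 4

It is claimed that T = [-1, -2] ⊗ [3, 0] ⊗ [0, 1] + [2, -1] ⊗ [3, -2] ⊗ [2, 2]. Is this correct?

Yes

Reconstruct entrywise from the claimed factors. For example, T[1,2,1] = -8 and Σₗ aₗ[1]bₗ[2]cₗ[1] = (-1)·(0)·(0) + (2)·(-2)·(2) = -8; checking all 8 entries, every one matches. The claim holds.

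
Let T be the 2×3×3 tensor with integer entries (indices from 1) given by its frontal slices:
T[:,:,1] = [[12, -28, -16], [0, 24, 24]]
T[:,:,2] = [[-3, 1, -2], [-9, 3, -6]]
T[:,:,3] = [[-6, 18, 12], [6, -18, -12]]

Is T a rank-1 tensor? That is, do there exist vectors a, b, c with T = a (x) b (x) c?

No

The mode-3 unfolding of T (rows indexed by k, columns by (i,j) = (1,1), (1,2), (1,3), (2,1), (2,2), (2,3)) is [[12, -28, -16, 0, 24, 24], [-3, 1, -2, -9, 3, -6], [-6, 18, 12, 6, -18, -12]].
There the 2×2 minor on rows k ∈ {1, 2}, columns (i,j) ∈ {(1,1), (1,2)} is det [[12, -28], [-3, 1]] = -72 ≠ 0, so this unfolding has rank ≥ 2; CP rank is at least every unfolding rank, so rank(T) ≥ 2.
In particular rank(T) ≥ 2 > 1, so T is not rank-1.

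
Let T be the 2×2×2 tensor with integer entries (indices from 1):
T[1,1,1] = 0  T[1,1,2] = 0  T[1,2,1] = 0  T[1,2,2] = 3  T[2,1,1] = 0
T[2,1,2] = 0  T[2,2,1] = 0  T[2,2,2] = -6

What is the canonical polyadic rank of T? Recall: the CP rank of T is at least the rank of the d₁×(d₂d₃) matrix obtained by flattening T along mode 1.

Lower bound: T ≠ 0 (e.g. T[1,2,2] = 3), so rank(T) ≥ 1.
Upper bound: the mode-1 fibre T[:,2,2] = [3, -6] gives a = [1, -2] (primitive direction); the mode-2 fibre T[1,:,2] = [0, 3] gives b = [0, 1]; then c[k] = T[1,2,k] / (a[1]·b[2]) = [0, 3] / 1 = [0, 3].
Expanding [1, -2] ⊗ [0, 1] ⊗ [0, 3] reproduces all 8 entries of T, so T = [1, -2] ⊗ [0, 1] ⊗ [0, 3] and rank(T) ≤ 1.
These bounds meet, so rank(T) = 1.

1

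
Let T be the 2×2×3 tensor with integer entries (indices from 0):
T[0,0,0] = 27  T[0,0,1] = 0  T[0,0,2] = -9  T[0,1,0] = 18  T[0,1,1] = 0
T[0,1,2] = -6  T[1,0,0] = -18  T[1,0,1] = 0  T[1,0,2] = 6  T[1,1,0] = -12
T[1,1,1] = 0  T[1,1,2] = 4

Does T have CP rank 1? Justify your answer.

Yes

If T = a ⊗ b ⊗ c then every fibre of T is a multiple of the corresponding factor, so read the factors off the fibres through the nonzero entry T[0,0,0] = 27.
The mode-1 fibre T[:,0,0] = [27, -18] gives a = [3, -2] (primitive direction); the mode-2 fibre T[0,:,0] = [27, 18] gives b = [3, 2]; then c[k] = T[0,0,k] / (a[0]·b[0]) = [27, 0, -9] / 9 = [3, 0, -1].
Expanding [3, -2] ⊗ [3, 2] ⊗ [3, 0, -1] reproduces all 12 entries of T, so T = [3, -2] ⊗ [3, 2] ⊗ [3, 0, -1] and rank(T) ≤ 1.
Equivalently every frontal slice T[:,:,k] is c[k] times the rank-1 matrix [3, -2] ⊗ [3, 2]. So T has rank 1 (it is nonzero).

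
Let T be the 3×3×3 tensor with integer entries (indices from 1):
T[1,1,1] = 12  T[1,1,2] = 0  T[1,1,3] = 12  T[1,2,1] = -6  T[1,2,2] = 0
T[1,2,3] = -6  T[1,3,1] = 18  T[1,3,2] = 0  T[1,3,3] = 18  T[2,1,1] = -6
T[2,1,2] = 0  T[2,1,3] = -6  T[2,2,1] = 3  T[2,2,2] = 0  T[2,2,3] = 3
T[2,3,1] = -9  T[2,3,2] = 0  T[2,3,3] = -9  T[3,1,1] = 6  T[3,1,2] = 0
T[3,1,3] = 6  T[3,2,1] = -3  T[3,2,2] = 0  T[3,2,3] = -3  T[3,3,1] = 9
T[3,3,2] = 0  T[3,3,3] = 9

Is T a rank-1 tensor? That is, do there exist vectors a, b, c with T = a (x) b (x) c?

If T = a (x) b (x) c then every fibre of T is a multiple of the corresponding factor, so read the factors off the fibres through the nonzero entry T[1,1,1] = 12.
The mode-1 fibre T[:,1,1] = [12, -6, 6] gives a = [2, -1, 1] (primitive direction); the mode-2 fibre T[1,:,1] = [12, -6, 18] gives b = [2, -1, 3]; then c[k] = T[1,1,k] / (a[1]·b[1]) = [12, 0, 12] / 4 = [3, 0, 3].
Expanding [2, -1, 1] (x) [2, -1, 3] (x) [3, 0, 3] reproduces all 27 entries of T, so T = [2, -1, 1] (x) [2, -1, 3] (x) [3, 0, 3] and rank(T) ≤ 1.
Equivalently every frontal slice T[:,:,k] is c[k] times the rank-1 matrix [2, -1, 1] (x) [2, -1, 3]. So T has rank 1 (it is nonzero).

Yes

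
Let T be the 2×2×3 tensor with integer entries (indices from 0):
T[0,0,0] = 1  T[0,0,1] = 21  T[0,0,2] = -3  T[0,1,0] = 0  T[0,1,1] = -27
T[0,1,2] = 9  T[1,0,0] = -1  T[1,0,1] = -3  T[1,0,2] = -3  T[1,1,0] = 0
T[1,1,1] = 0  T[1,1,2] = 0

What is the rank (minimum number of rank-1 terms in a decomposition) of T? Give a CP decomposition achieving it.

Lower bound: in the mode-3 unfolding of T (rows indexed by k, columns by (i,j)) the 2×2 minor on rows k ∈ {0, 1}, columns (i,j) ∈ {(0,0), (0,1)} is det [[1, 0], [21, -27]] = -27 ≠ 0, so that unfolding has rank ≥ 2 and hence rank(T) ≥ 2 (CP rank is at least every unfolding rank, though it can be larger).
Upper bound: with S_k = T[:,:,k], the two rank-1 terms a₁b₁ᵀ, a₂b₂ᵀ are the rank-1 members of the pencil x·S₀ + y·S₁.
det(x·S₀ + y·S₁) is −27·xy − 81·y² = (-27)·(x + 3·y)(y), vanishing at (x:y) = (3:-1) and (1:0).
M₁ = 3·S₀ − S₁ = [[-18, 27], [0, 0]] = (-9)·(1, 0)(2, -3)ᵀ and M₂ = S₀ = [[1, 0], [-1, 0]] = (1, -1)(1, 0)ᵀ, so take a₁ = (1, 0), b₁ = (2, -3), a₂ = (1, -1), b₂ = (1, 0).
Each slice is an integer combination of E₁ = a₁b₁ᵀ and E₂ = a₂b₂ᵀ: S₀ = E₂, S₁ = 9·E₁ + 3·E₂, S₂ = −3·E₁ + 3·E₂; reading off coefficients, c₁ = (0, 9, -3) and c₂ = (1, 3, 3).
Hence T = (1, 0) ⊗ (2, -3) ⊗ (0, 9, -3) + (1, -1) ⊗ (1, 0) ⊗ (1, 3, 3), so rank(T) ≤ 2.
These bounds meet, so rank(T) = 2.

rank(T) = 2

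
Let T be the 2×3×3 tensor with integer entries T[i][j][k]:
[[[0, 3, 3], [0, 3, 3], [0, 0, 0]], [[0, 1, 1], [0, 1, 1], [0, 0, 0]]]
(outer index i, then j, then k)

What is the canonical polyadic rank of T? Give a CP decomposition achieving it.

rank(T) = 1

Lower bound: T ≠ 0 (e.g. T[0,0,1] = 3), so rank(T) ≥ 1.
Upper bound: if T = a ⊗ b ⊗ c then every fibre of T is a multiple of the corresponding factor, so read the factors off the fibres through the nonzero entry T[0,0,1] = 3.
The mode-1 fibre T[:,0,1] = [3, 1] gives a = (3, 1) (primitive direction); the mode-2 fibre T[0,:,1] = [3, 3, 0] gives b = (1, 1, 0); then c[k] = T[0,0,k] / (a[0]·b[0]) = [0, 3, 3] / 3 = (0, 1, 1).
Expanding (3, 1) ⊗ (1, 1, 0) ⊗ (0, 1, 1) reproduces all 18 entries of T, so T = (3, 1) ⊗ (1, 1, 0) ⊗ (0, 1, 1) and rank(T) ≤ 1.
These bounds meet, so rank(T) = 1.
Check entry T[0,0,1] = 3: (3)·(1)·(1) = 3.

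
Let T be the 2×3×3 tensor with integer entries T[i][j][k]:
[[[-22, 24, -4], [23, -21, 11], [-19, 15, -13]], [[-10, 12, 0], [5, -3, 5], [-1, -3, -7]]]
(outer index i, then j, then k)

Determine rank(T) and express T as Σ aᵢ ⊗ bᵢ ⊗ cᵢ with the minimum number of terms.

rank(T) = 2

Lower bound: the mode-2 unfolding of T (rows indexed by j, columns by (i,k) = (0,0), (0,1), (0,2), (1,0), (1,1), (1,2)) is [[-22, 24, -4, -10, 12, 0], [23, -21, 11, 5, -3, 5], [-19, 15, -13, -1, -3, -7]].
There the 2×2 minor on rows j ∈ {0, 1}, columns (i,k) ∈ {(0,0), (0,1)} is det [[-22, 24], [23, -21]] = -90 ≠ 0, so this unfolding has rank ≥ 2; CP rank is at least every unfolding rank, so rank(T) ≥ 2. (This is only a lower bound: in general the CP rank may exceed every unfolding rank, so we still need to exhibit 2 rank-1 terms summing to T.)
Upper bound — finding two terms. Write S_k = T[:,:,k] for the frontal slices: S₀ = [[-22, 23, -19], [-10, 5, -1]], S₁ = [[24, -21, 15], [12, -3, -3]], S₂ = [[-4, 11, -13], [0, 5, -7]].
If T = a₁ ⊗ b₁ ⊗ c₁ + a₂ ⊗ b₂ ⊗ c₂ then each S_k = c₁[k]·a₁b₁ᵀ + c₂[k]·a₂b₂ᵀ. S₀ and S₁ are linearly independent, so a₁b₁ᵀ and a₂b₂ᵀ must span the same plane of matrices: they are the rank-1 matrices of the form x·S₀ + y·S₁.
The 2×2 minor of x·S₀ + y·S₁ on rows {0,1}, columns {0,1} is 120·x² − 300·xy + 180·y² = 60·(2·x − 3·y)(x − y), vanishing at (x:y) = (3:2) and (1:1).
M₁ = 3·S₀ + 2·S₁ = [[-18, 27, -27], [-6, 9, -9]] = (-3)·[3, 1][2, -3, 3]ᵀ and M₂ = S₀ + S₁ = [[2, 2, -4], [2, 2, -4]] = 2·[1, 1][1, 1, -2]ᵀ, so take a₁ = [3, 1], b₁ = [2, -3, 3], a₂ = [1, 1], b₂ = [1, 1, -2].
Each slice is an integer combination of E₁ = a₁b₁ᵀ and E₂ = a₂b₂ᵀ: S₀ = −3·E₁ − 4·E₂, S₁ = 3·E₁ + 6·E₂, S₂ = −E₁ + 2·E₂; reading off coefficients, c₁ = [-3, 3, -1] and c₂ = [-4, 6, 2].
Hence T = [3, 1] ⊗ [2, -3, 3] ⊗ [-3, 3, -1] + [1, 1] ⊗ [1, 1, -2] ⊗ [-4, 6, 2], so rank(T) ≤ 2.
These bounds meet, so rank(T) = 2.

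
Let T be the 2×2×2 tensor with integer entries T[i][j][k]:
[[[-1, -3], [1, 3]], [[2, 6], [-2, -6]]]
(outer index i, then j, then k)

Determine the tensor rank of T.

1

Lower bound: T ≠ 0 (e.g. T[0,0,0] = -1), so rank(T) ≥ 1.
Upper bound: the mode-1 fibre T[:,0,0] = [-1, 2] gives a = [1, -2] (primitive direction); the mode-2 fibre T[0,:,0] = [-1, 1] gives b = [1, -1]; then c[k] = T[0,0,k] / (a[0]·b[0]) = [-1, -3] / 1 = [-1, -3].
Expanding [1, -2] ⊗ [1, -1] ⊗ [-1, -3] reproduces all 8 entries of T, so T = [1, -2] ⊗ [1, -1] ⊗ [-1, -3] and rank(T) ≤ 1.
These bounds meet, so rank(T) = 1.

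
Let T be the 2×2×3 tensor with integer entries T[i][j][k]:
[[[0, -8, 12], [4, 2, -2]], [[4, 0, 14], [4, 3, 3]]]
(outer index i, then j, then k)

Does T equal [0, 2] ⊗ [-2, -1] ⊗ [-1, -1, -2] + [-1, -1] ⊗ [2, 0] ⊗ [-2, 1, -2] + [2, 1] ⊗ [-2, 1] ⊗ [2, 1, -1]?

Reconstruct entry (0,0,0) from the claimed factors: Σₗ aₗ[0]bₗ[0]cₗ[0] = (0)·(-2)·(-1) + (-1)·(2)·(-2) + (2)·(-2)·(2) = -4, but T[0,0,0] = 0. The claim is false.

No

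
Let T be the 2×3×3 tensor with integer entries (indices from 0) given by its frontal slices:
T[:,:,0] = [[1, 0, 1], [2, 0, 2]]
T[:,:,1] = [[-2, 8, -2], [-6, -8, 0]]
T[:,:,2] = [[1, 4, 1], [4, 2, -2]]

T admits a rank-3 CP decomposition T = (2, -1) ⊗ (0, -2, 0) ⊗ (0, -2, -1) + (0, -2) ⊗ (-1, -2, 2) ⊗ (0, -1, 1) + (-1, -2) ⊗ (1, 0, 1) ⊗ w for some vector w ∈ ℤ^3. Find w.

Subtract the known terms from T to get the rank-1 residual R = (-1, -2) ⊗ (1, 0, 1) ⊗ w, so R[i,j,k] = a[i]·b[j]·w[k]. Pick indices with nonzero a[0]·b[0] = (-1)·(1) = -1. Only the fibre through (0,0,·) is needed: R[0,0,:] = T[0,0,:] − Σₗ aₗ[0]bₗ[0]cₗ = [1, -2, 1] − (2)·(0)·(0, -2, -1) − (0)·(-1)·(0, -1, 1) = [1, -2, 1]. Then w[k] = R[0,0,k] / -1 for each k, giving w = [1, -2, 1] / -1 = (-1, 2, -1).

w = (-1, 2, -1)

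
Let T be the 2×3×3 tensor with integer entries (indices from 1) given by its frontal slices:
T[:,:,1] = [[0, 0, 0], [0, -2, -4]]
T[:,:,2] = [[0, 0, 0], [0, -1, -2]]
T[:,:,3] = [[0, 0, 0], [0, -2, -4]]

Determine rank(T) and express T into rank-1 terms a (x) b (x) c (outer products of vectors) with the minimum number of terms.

rank(T) = 1

Lower bound: T ≠ 0 (e.g. T[2,2,1] = -2), so rank(T) ≥ 1.
Upper bound: if T = a (x) b (x) c then every fibre of T is a multiple of the corresponding factor, so read the factors off the fibres through the nonzero entry T[2,2,1] = -2.
The mode-1 fibre T[:,2,1] = [0, -2] gives a = [0, 1] (primitive direction); the mode-2 fibre T[2,:,1] = [0, -2, -4] gives b = [0, 1, 2]; then c[k] = T[2,2,k] / (a[2]·b[2]) = [-2, -1, -2] / 1 = [-2, -1, -2].
Expanding [0, 1] (x) [0, 1, 2] (x) [-2, -1, -2] reproduces all 18 entries of T, so T = [0, 1] (x) [0, 1, 2] (x) [-2, -1, -2] and rank(T) ≤ 1.
These bounds meet, so rank(T) = 1.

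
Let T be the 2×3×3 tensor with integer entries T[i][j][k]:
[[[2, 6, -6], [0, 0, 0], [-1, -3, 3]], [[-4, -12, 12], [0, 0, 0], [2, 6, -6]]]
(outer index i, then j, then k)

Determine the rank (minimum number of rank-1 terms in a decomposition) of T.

1

Lower bound: T ≠ 0 (e.g. T[0,0,0] = 2), so rank(T) ≥ 1.
Upper bound: if T = a ⊗ b ⊗ c then every fibre of T is a multiple of the corresponding factor, so read the factors off the fibres through the nonzero entry T[0,0,0] = 2.
The mode-1 fibre T[:,0,0] = [2, -4] gives a = [1, -2] (primitive direction); the mode-2 fibre T[0,:,0] = [2, 0, -1] gives b = [2, 0, -1]; then c[k] = T[0,0,k] / (a[0]·b[0]) = [2, 6, -6] / 2 = [1, 3, -3].
Expanding [1, -2] ⊗ [2, 0, -1] ⊗ [1, 3, -3] reproduces all 18 entries of T, so T = [1, -2] ⊗ [2, 0, -1] ⊗ [1, 3, -3] and rank(T) ≤ 1.
These bounds meet, so rank(T) = 1.
Check entry T[0,0,2] = -6: (1)·(2)·(-3) = -6.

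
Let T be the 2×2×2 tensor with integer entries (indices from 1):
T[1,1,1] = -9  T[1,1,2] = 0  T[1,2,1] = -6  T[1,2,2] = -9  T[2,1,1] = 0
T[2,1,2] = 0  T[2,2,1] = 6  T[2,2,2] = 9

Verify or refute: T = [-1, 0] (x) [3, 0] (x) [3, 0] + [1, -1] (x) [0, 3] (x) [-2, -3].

Yes

Reconstruct entrywise from the claimed factors. For example, T[1,1,2] = 0 and Σₗ aₗ[1]bₗ[1]cₗ[2] = (-1)·(3)·(0) + (1)·(0)·(-3) = 0; checking all 8 entries, every one matches. The claim holds.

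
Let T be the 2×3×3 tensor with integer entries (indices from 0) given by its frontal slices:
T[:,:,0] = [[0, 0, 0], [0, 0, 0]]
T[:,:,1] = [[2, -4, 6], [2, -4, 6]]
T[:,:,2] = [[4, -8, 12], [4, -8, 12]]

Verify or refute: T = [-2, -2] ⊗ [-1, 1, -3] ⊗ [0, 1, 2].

Reconstruct entry (0,1,1) from the claimed factors: Σₗ aₗ[0]bₗ[1]cₗ[1] = (-2)·(1)·(1) = -2, but T[0,1,1] = -4. The claim is false.

No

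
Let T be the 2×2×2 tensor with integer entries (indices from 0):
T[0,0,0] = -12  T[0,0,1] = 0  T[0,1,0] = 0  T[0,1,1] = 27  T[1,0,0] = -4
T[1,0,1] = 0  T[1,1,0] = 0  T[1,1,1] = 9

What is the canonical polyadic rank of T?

Lower bound: the mode-2 unfolding of T (rows indexed by j, columns by (i,k) = (0,0), (0,1), (1,0), (1,1)) is [[-12, 0, -4, 0], [0, 27, 0, 9]].
There the 2×2 minor on rows j ∈ {0, 1}, columns (i,k) ∈ {(0,0), (0,1)} is det [[-12, 0], [0, 27]] = -324 ≠ 0, so this unfolding has rank ≥ 2; CP rank is at least every unfolding rank, so rank(T) ≥ 2. (Flattening ranks never certify an upper bound on CP rank; for that we must actually write T with 2 rank-1 terms.)
Upper bound — finding two terms. Every mode-1 slice of T is a multiple of one matrix: T[i,:,:] = a[i]·M with a = [3, 1] and M = [[-4, 0], [0, 9]] (rows indexed by j, columns by k). So it suffices to write M as a sum of two rank-1 matrices.
Splitting M by its rows (j = 0, 1), M = [1, 0][-4, 0]ᵀ + [0, 1][0, 9]ᵀ.
Hence T = [3, 1] ⊗ [1, 0] ⊗ [-4, 0] + [3, 1] ⊗ [0, 1] ⊗ [0, 9], so rank(T) ≤ 2.
These bounds meet, so rank(T) = 2.

2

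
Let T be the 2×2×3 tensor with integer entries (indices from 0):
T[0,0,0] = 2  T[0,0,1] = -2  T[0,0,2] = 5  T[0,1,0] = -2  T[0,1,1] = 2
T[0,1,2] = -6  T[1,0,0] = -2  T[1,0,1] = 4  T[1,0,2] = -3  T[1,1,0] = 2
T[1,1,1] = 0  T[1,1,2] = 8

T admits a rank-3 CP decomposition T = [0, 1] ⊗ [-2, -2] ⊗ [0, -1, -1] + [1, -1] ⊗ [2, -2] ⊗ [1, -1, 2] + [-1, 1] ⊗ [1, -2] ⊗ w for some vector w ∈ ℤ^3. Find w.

w = [0, 0, -1]

Subtract the known terms from T to get the rank-1 residual R = [-1, 1] ⊗ [1, -2] ⊗ w, so R[i,j,k] = a[i]·b[j]·w[k]. Pick indices with nonzero a[0]·b[0] = (-1)·(1) = -1. Only the fibre through (0,0,·) is needed: R[0,0,:] = T[0,0,:] − Σₗ aₗ[0]bₗ[0]cₗ = [2, -2, 5] − (0)·(-2)·[0, -1, -1] − (1)·(2)·[1, -1, 2] = [0, 0, 1]. Then w[k] = R[0,0,k] / -1 for each k, giving w = [0, 0, 1] / -1 = [0, 0, -1].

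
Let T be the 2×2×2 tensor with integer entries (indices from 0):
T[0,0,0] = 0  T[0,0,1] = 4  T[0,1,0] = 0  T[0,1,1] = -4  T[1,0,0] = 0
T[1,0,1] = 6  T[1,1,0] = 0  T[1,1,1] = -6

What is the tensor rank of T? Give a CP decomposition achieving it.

Lower bound: T ≠ 0 (e.g. T[0,0,1] = 4), so rank(T) ≥ 1.
Upper bound: if T = a ⊗ b ⊗ c then every fibre of T is a multiple of the corresponding factor, so read the factors off the fibres through the nonzero entry T[0,0,1] = 4.
The mode-1 fibre T[:,0,1] = [4, 6] gives a = [2, 3] (primitive direction); the mode-2 fibre T[0,:,1] = [4, -4] gives b = [1, -1]; then c[k] = T[0,0,k] / (a[0]·b[0]) = [0, 4] / 2 = [0, 2].
Expanding [2, 3] ⊗ [1, -1] ⊗ [0, 2] reproduces all 8 entries of T, so T = [2, 3] ⊗ [1, -1] ⊗ [0, 2] and rank(T) ≤ 1.
These bounds meet, so rank(T) = 1.

rank(T) = 1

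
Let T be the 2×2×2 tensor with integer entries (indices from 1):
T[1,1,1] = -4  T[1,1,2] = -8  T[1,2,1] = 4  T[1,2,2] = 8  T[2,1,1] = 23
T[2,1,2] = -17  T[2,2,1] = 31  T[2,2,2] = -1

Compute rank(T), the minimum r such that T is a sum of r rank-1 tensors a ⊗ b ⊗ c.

2

Lower bound: in the mode-3 unfolding of T (rows indexed by k, columns by (i,j)) the 2×2 minor on rows k ∈ {1, 2}, columns (i,j) ∈ {(1,1), (2,1)} is det [[-4, 23], [-8, -17]] = 252 ≠ 0, so that unfolding has rank ≥ 2 and hence rank(T) ≥ 2 (CP rank is at least every unfolding rank, though it can be larger).
Upper bound: with S_k = T[:,:,k], the two rank-1 terms a₁b₁ᵀ, a₂b₂ᵀ are the rank-1 members of the pencil x·S₁ + y·S₂.
det(x·S₁ + y·S₂) is −216·x² − 360·xy + 144·y² = (-72)·(x + 2·y)(3·x − y), vanishing at (x:y) = (2:-1) and (1:3).
M₁ = 2·S₁ − S₂ = [[0, 0], [63, 63]] = 63·(0, 1)(1, 1)ᵀ and M₂ = S₁ + 3·S₂ = [[-28, 28], [-28, 28]] = (-28)·(1, 1)(1, -1)ᵀ, so take a₁ = (0, 1), b₁ = (1, 1), a₂ = (1, 1), b₂ = (1, -1).
Each slice is an integer combination of E₁ = a₁b₁ᵀ and E₂ = a₂b₂ᵀ: S₁ = 27·E₁ − 4·E₂, S₂ = −9·E₁ − 8·E₂; reading off coefficients, c₁ = (27, -9) and c₂ = (-4, -8).
Hence T = (0, 1) ⊗ (1, 1) ⊗ (27, -9) + (1, 1) ⊗ (1, -1) ⊗ (-4, -8), so rank(T) ≤ 2.
These bounds meet, so rank(T) = 2.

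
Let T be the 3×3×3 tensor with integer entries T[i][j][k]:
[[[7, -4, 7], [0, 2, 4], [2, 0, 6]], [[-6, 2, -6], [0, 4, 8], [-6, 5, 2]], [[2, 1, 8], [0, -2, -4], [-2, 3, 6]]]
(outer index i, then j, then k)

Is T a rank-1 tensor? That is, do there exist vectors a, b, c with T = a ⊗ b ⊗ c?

No

The mode-3 unfolding of T (rows indexed by k, columns by (i,j) = (0,0), (0,1), (0,2), (1,0), (1,1), (1,2), (2,0), (2,1), (2,2)) is [[7, 0, 2, -6, 0, -6, 2, 0, -2], [-4, 2, 0, 2, 4, 5, 1, -2, 3], [7, 4, 6, -6, 8, 2, 8, -4, 6]].
There the 3×3 minor on rows k ∈ {0, 1, 2}, columns (i,j) ∈ {(0,0), (0,1), (0,2)} is det [[7, 0, 2], [-4, 2, 0], [7, 4, 6]] = 24 ≠ 0, so this unfolding has rank ≥ 3; CP rank is at least every unfolding rank, so rank(T) ≥ 3.
In particular rank(T) ≥ 3 > 1, so T is not rank-1.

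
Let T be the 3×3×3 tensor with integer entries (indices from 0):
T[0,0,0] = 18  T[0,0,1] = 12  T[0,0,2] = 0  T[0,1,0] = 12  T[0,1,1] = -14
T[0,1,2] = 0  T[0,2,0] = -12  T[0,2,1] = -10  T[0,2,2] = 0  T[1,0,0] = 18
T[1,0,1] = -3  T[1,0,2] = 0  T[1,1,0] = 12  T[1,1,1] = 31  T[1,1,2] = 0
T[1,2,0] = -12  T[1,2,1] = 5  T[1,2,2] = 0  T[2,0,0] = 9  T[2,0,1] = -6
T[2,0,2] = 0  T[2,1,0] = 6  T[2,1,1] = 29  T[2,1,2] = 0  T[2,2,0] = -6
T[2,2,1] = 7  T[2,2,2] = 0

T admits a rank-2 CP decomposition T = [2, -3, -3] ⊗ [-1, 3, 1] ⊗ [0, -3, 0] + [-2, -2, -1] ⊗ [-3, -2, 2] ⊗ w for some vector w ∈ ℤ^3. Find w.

w = [3, 1, 0]

Subtract the known terms from T to get the rank-1 residual R = [-2, -2, -1] ⊗ [-3, -2, 2] ⊗ w, so R[i,j,k] = a[i]·b[j]·w[k]. Pick indices with nonzero a[0]·b[0] = (-2)·(-3) = 6. Only the fibre through (0,0,·) is needed: R[0,0,:] = T[0,0,:] − Σₗ aₗ[0]bₗ[0]cₗ = [18, 12, 0] − (2)·(-1)·[0, -3, 0] = [18, 6, 0]. Then w[k] = R[0,0,k] / 6 for each k, giving w = [18, 6, 0] / 6 = [3, 1, 0].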